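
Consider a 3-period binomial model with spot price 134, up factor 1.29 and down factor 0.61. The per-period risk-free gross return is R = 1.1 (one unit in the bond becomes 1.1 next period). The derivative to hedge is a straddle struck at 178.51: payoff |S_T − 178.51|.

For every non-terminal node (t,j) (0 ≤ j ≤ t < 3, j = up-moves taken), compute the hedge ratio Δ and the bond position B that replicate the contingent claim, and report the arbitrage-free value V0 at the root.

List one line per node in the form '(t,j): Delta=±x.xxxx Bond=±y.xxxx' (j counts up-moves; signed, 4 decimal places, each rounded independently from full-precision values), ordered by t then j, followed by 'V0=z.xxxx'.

Since d<R<u, set p* = (R−d)/(u−d) = 0.7206; price each node as the discounted p*-expectation of its children.
At expiry t=3: V(3,0)=148.0945, V(3,1)=114.1888, V(3,2)=42.4865, V(3,3)=109.1463
(2,0): S=49.8614. Δ = (V_up−V_dn)/(S_up−S_dn) = (114.1888−148.0945)/(64.3212−30.4155) = -1.0000. V = [p*·114.1888 + (1−p*)·148.0945]/1.1 = 112.4204. B = V − Δ·S = 162.2818.
(2,1): S=105.4446. Δ = (V_up−V_dn)/(S_up−S_dn) = (42.4865−114.1888)/(136.0235−64.3212) = -1.0000. V = [p*·42.4865 + (1−p*)·114.1888]/1.1 = 56.8372. B = V − Δ·S = 162.2818.
(2,2): S=222.9894. Δ = (V_up−V_dn)/(S_up−S_dn) = (109.1463−42.4865)/(287.6563−136.0235) = 0.4396. V = [p*·109.1463 + (1−p*)·42.4865]/1.1 = 82.2916. B = V − Δ·S = -15.7376.
(1,0): S=81.7400. Δ = (V_up−V_dn)/(S_up−S_dn) = (56.8372−112.4204)/(105.4446−49.8614) = -1.0000. V = [p*·56.8372 + (1−p*)·112.4204]/1.1 = 65.7889. B = V − Δ·S = 147.5289.
(1,1): S=172.8600. Δ = (V_up−V_dn)/(S_up−S_dn) = (82.2916−56.8372)/(222.9894−105.4446) = 0.2166. V = [p*·82.2916 + (1−p*)·56.8372]/1.1 = 68.3449. B = V − Δ·S = 30.9119.
(0,0): S=134.0000. Δ = (V_up−V_dn)/(S_up−S_dn) = (68.3449−65.7889)/(172.8600−81.7400) = 0.0281. V = [p*·68.3449 + (1−p*)·65.7889]/1.1 = 61.4825. B = V − Δ·S = 57.7237.
Self-financing check: at every node Δ·S+B equals the discounted successor values.

(0,0): Delta=0.0281 Bond=57.7237
(1,0): Delta=-1.0000 Bond=147.5289
(1,1): Delta=0.2166 Bond=30.9119
(2,0): Delta=-1.0000 Bond=162.2818
(2,1): Delta=-1.0000 Bond=162.2818
(2,2): Delta=0.4396 Bond=-15.7376
V0=61.4825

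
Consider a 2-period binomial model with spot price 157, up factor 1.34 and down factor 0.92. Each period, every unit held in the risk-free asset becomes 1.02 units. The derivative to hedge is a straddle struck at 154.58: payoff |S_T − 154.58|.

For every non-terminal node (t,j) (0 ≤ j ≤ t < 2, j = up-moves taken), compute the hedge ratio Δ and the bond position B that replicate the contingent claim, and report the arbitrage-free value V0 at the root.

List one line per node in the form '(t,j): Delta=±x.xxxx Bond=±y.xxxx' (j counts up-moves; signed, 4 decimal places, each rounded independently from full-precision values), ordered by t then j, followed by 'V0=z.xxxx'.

Since d<R<u, set p* = (R−d)/(u−d) = 0.2381; price each node as the discounted p*-expectation of its children.
Terminal values V(2,·): V(2,0)=21.6952, V(2,1)=38.9696, V(2,2)=127.3292
(1,0): S=144.4400. Δ = (V_up−V_dn)/(S_up−S_dn) = (38.9696−21.6952)/(193.5496−132.8848) = 0.2848. V = [p*·38.9696 + (1−p*)·21.6952]/1.02 = 25.3021. B = V − Δ·S = -15.8274.
(1,1): S=210.3800. Δ = (V_up−V_dn)/(S_up−S_dn) = (127.3292−38.9696)/(281.9092−193.5496) = 1.0000. V = [p*·127.3292 + (1−p*)·38.9696]/1.02 = 58.8310. B = V − Δ·S = -151.5490.
(0,0): S=157.0000. Δ = (V_up−V_dn)/(S_up−S_dn) = (58.8310−25.3021)/(210.3800−144.4400) = 0.5085. V = [p*·58.8310 + (1−p*)·25.3021]/1.02 = 32.6325. B = V − Δ·S = -47.1981.
Self-financing check: at every node Δ·S+B equals the discounted successor values.

(0,0): Delta=0.5085 Bond=-47.1981
(1,0): Delta=0.2848 Bond=-15.8274
(1,1): Delta=1.0000 Bond=-151.5490
V0=32.6325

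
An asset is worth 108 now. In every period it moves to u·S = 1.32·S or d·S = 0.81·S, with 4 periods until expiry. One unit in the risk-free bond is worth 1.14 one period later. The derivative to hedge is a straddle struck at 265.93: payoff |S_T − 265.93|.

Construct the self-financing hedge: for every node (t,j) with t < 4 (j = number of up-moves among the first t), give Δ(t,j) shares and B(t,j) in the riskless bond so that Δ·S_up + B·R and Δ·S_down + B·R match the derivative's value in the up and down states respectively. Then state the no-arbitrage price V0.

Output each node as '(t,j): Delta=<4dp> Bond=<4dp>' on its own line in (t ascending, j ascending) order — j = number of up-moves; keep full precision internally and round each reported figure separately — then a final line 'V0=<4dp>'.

(0,0): Delta=-0.5886 Bond=125.8857
(1,0): Delta=-1.0000 Bond=179.4952
(1,1): Delta=-0.4510 Bond=123.8813
(2,0): Delta=-1.0000 Bond=204.6245
(2,1): Delta=-1.0000 Bond=204.6245
(2,2): Delta=-0.2672 Bond=106.6429
(3,0): Delta=-1.0000 Bond=233.2719
(3,1): Delta=-1.0000 Bond=233.2719
(3,2): Delta=-1.0000 Bond=233.2719
(3,3): Delta=-0.0219 Bond=60.6463
V0=62.3122

The replicating-portfolio and risk-neutral prices coincide; use p* = (1.14−0.81)/(1.32−0.81) = 0.6471 for the latter.
At expiry t=4: V(4,0)=219.4395, V(4,1)=190.1678, V(4,2)=142.4656, V(4,3)=64.7288, V(4,4)=61.9534
Node (3,0) S=57.3956: V=(p*·190.1678+(1−p*)·219.4395)/1.14=175.8763; Δ=(190.1678−219.4395)/(75.7622−46.4905)=-1.0000; B=V−Δ·S=233.2719
Node (3,1) S=93.5336: V=(p*·142.4656+(1−p*)·190.1678)/1.14=139.7383; Δ=(142.4656−190.1678)/(123.4644−75.7622)=-1.0000; B=V−Δ·S=233.2719
Node (3,2) S=152.4252: V=(p*·64.7288+(1−p*)·142.4656)/1.14=80.8468; Δ=(64.7288−142.4656)/(201.2012−123.4644)=-1.0000; B=V−Δ·S=233.2719
Node (3,3) S=248.3965: V=(p*·61.9534+(1−p*)·64.7288)/1.14=55.2044; Δ=(61.9534−64.7288)/(327.8834−201.2012)=-0.0219; B=V−Δ·S=60.6463
Node (2,0) S=70.8588: V=(p*·139.7383+(1−p*)·175.8763)/1.14=133.7657; Δ=(139.7383−175.8763)/(93.5336−57.3956)=-1.0000; B=V−Δ·S=204.6245
Node (2,1) S=115.4736: V=(p*·80.8468+(1−p*)·139.7383)/1.14=89.1509; Δ=(80.8468−139.7383)/(152.4252−93.5336)=-1.0000; B=V−Δ·S=204.6245
Node (2,2) S=188.1792: V=(p*·55.2044+(1−p*)·80.8468)/1.14=56.3637; Δ=(55.2044−80.8468)/(248.3965−152.4252)=-0.2672; B=V−Δ·S=106.6429
Node (1,0) S=87.4800: V=(p*·89.1509+(1−p*)·133.7657)/1.14=92.0152; Δ=(89.1509−133.7657)/(115.4736−70.8588)=-1.0000; B=V−Δ·S=179.4952
Node (1,1) S=142.5600: V=(p*·56.3637+(1−p*)·89.1509)/1.14=59.5927; Δ=(56.3637−89.1509)/(188.1792−115.4736)=-0.4510; B=V−Δ·S=123.8813
Node (0,0) S=108.0000: V=(p*·59.5927+(1−p*)·92.0152)/1.14=62.3122; Δ=(59.5927−92.0152)/(142.5600−87.4800)=-0.5886; B=V−Δ·S=125.8857
Self-financing check: at every node Δ·S+B equals the discounted successor values.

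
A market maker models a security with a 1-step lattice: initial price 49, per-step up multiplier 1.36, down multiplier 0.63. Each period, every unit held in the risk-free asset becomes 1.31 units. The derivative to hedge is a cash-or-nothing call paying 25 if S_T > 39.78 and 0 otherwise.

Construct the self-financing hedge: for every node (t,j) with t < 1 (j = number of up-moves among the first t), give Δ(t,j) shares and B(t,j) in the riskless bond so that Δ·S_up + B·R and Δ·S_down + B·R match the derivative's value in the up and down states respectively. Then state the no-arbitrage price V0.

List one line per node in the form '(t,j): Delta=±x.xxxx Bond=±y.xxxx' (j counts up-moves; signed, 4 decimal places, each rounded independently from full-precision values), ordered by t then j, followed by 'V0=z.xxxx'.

(0,0): Delta=0.6989 Bond=-16.4697
V0=17.7768

No-arbitrage ⇒ martingale measure with p* = (R−d)/(u−d) = 0.9315.
Payoff layer (t=1): V(1,0)=0.0000, V(1,1)=25.0000
Node (0,0) S=49.0000: V=(p*·25.0000+(1−p*)·0.0000)/1.31=17.7768; Δ=(25.0000−0.0000)/(66.6400−30.8700)=0.6989; B=V−Δ·S=-16.4697
The time-0 hedge costs 17.7768, which is the no-arbitrage price.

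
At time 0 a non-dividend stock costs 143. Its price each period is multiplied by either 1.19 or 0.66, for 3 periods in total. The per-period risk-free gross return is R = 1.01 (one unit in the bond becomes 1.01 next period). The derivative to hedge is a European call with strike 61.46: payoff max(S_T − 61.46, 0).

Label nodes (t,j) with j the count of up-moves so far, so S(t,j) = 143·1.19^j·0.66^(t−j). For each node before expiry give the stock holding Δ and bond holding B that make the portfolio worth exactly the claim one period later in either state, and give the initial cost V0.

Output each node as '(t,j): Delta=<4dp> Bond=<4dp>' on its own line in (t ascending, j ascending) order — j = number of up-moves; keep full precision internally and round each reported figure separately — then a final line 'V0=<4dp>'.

(0,0): Delta=0.9696 Bond=-54.5377
(1,0): Delta=0.8632 Bond=-45.0383
(1,1): Delta=1.0000 Bond=-60.2490
(2,0): Delta=0.3837 Bond=-15.6167
(2,1): Delta=1.0000 Bond=-60.8515
(2,2): Delta=1.0000 Bond=-60.8515
V0=84.1212

The replicating-portfolio and risk-neutral prices coincide; use p* = (1.01−0.66)/(1.19−0.66) = 0.6604 for the latter.
Terminal values V(3,·): V(3,0)=0.0000, V(3,1)=12.6661, V(3,2)=72.1915, V(3,3)=179.5177
  t=2,j=0: stock 62.2908 → up 74.1261 (V=12.6661), down 41.1119 (V=0.0000). Price 8.2816; hedge Δ=0.3837, bond B=-15.6167.
  t=2,j=1: stock 112.3122 → up 133.6515 (V=72.1915), down 74.1261 (V=12.6661). Price 51.4607; hedge Δ=1.0000, bond B=-60.8515.
  t=2,j=2: stock 202.5023 → up 240.9777 (V=179.5177), down 133.6515 (V=72.1915). Price 141.6508; hedge Δ=1.0000, bond B=-60.8515.
  t=1,j=0: stock 94.3800 → up 112.3122 (V=51.4607), down 62.2908 (V=8.2816). Price 36.4318; hedge Δ=0.8632, bond B=-45.0383.
  t=1,j=1: stock 170.1700 → up 202.5023 (V=141.6508), down 112.3122 (V=51.4607). Price 109.9210; hedge Δ=1.0000, bond B=-60.2490.
  t=0,j=0: stock 143.0000 → up 170.1700 (V=109.9210), down 94.3800 (V=36.4318). Price 84.1212; hedge Δ=0.9696, bond B=-54.5377.
Each (Δ,B) replicates both successor values, so the strategy is self-financing and V0 is arbitrage-free.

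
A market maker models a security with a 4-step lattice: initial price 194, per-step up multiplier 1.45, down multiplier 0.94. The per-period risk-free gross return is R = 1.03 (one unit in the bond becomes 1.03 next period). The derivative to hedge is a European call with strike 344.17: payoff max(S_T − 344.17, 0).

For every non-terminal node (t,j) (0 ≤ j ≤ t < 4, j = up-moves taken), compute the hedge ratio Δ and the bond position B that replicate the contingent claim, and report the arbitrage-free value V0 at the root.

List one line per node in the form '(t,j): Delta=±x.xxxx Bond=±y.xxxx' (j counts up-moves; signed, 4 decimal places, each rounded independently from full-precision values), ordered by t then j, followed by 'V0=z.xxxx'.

(0,0): Delta=0.2084 Bond=-34.7547
(1,0): Delta=0.1095 Bond=-17.7690
(1,1): Delta=0.5075 Bond=-119.9297
(2,0): Delta=0.0318 Bond=-4.9781
(2,1): Delta=0.3447 Bond=-80.4807
(2,2): Delta=1.0000 Bond=-324.4132
(3,0): Delta=0.0000 Bond=0.0000
(3,1): Delta=0.1281 Bond=-29.0557
(3,2): Delta=1.0000 Bond=-334.1456
(3,3): Delta=1.0000 Bond=-334.1456
V0=5.6769

Under the risk-neutral measure, an up-move has probability p* = (R−d)/(u−d) = 0.1765 and values discount at R = 1.03.
Terminal payoffs: V(4,0)=0.0000, V(4,1)=0.0000, V(4,2)=16.2372, V(4,3)=211.7773, V(4,4)=513.4082
Node (3,0) S=161.1333: V=(p*·0.0000+(1−p*)·0.0000)/1.03=0.0000; Δ=(0.0000−0.0000)/(233.6433−151.4653)=0.0000; B=V−Δ·S=0.0000
Node (3,1) S=248.5567: V=(p*·16.2372+(1−p*)·0.0000)/1.03=2.7819; Δ=(16.2372−0.0000)/(360.4072−233.6433)=0.1281; B=V−Δ·S=-29.0557
Node (3,2) S=383.4119: V=(p*·211.7773+(1−p*)·16.2372)/1.03=49.2663; Δ=(211.7773−16.2372)/(555.9473−360.4072)=1.0000; B=V−Δ·S=-334.1456
Node (3,3) S=591.4332: V=(p*·513.4082+(1−p*)·211.7773)/1.03=257.2876; Δ=(513.4082−211.7773)/(857.5782−555.9473)=1.0000; B=V−Δ·S=-334.1456
Node (2,0) S=171.4184: V=(p*·2.7819+(1−p*)·0.0000)/1.03=0.4766; Δ=(2.7819−0.0000)/(248.5567−161.1333)=0.0318; B=V−Δ·S=-4.9781
Node (2,1) S=264.4220: V=(p*·49.2663+(1−p*)·2.7819)/1.03=10.6651; Δ=(49.2663−2.7819)/(383.4119−248.5567)=0.3447; B=V−Δ·S=-80.4807
Node (2,2) S=407.8850: V=(p*·257.2876+(1−p*)·49.2663)/1.03=83.4718; Δ=(257.2876−49.2663)/(591.4332−383.4119)=1.0000; B=V−Δ·S=-324.4132
Node (1,0) S=182.3600: V=(p*·10.6651+(1−p*)·0.4766)/1.03=2.2083; Δ=(10.6651−0.4766)/(264.4220−171.4184)=0.1095; B=V−Δ·S=-17.7690
Node (1,1) S=281.3000: V=(p*·83.4718+(1−p*)·10.6651)/1.03=22.8285; Δ=(83.4718−10.6651)/(407.8850−264.4220)=0.5075; B=V−Δ·S=-119.9297
Node (0,0) S=194.0000: V=(p*·22.8285+(1−p*)·2.2083)/1.03=5.6769; Δ=(22.8285−2.2083)/(281.3000−182.3600)=0.2084; B=V−Δ·S=-34.7547
The time-0 hedge costs 5.6769, which is the no-arbitrage price.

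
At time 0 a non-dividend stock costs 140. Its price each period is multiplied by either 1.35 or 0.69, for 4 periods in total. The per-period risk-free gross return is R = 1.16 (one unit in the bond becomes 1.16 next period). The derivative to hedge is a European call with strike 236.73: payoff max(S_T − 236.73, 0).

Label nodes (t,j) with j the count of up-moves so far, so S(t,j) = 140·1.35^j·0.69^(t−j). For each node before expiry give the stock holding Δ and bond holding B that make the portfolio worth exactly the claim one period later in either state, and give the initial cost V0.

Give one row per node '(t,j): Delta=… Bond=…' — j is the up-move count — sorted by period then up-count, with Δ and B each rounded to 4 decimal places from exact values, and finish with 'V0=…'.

Since d<R<u, set p* = (R−d)/(u−d) = 0.7121; price each node as the discounted p*-expectation of its children.
Terminal payoffs: V(4,0)=0.0000, V(4,1)=0.0000, V(4,2)=0.0000, V(4,3)=0.9422, V(4,4)=228.2809
  t=3,j=0: stock 45.9913 → up 62.0882 (V=0.0000), down 31.7340 (V=0.0000). Price 0.0000; hedge Δ=0.0000, bond B=0.0000.
  t=3,j=1: stock 89.9829 → up 121.4769 (V=0.0000), down 62.0882 (V=0.0000). Price 0.0000; hedge Δ=0.0000, bond B=0.0000.
  t=3,j=2: stock 176.0535 → up 237.6722 (V=0.9422), down 121.4769 (V=0.0000). Price 0.5784; hedge Δ=0.0081, bond B=-0.8492.
  t=3,j=3: stock 344.4525 → up 465.0109 (V=228.2809), down 237.6722 (V=0.9422). Price 140.3749; hedge Δ=1.0000, bond B=-204.0776.
  t=2,j=0: stock 66.6540 → up 89.9829 (V=0.0000), down 45.9913 (V=0.0000). Price 0.0000; hedge Δ=0.0000, bond B=0.0000.
  t=2,j=1: stock 130.4100 → up 176.0535 (V=0.5784), down 89.9829 (V=0.0000). Price 0.3551; hedge Δ=0.0067, bond B=-0.5213.
  t=2,j=2: stock 255.1500 → up 344.4525 (V=140.3749), down 176.0535 (V=0.5784). Price 86.3194; hedge Δ=0.8302, bond B=-125.4935.
  t=1,j=0: stock 96.6000 → up 130.4100 (V=0.3551), down 66.6540 (V=0.0000). Price 0.2180; hedge Δ=0.0056, bond B=-0.3200.
  t=1,j=1: stock 189.0000 → up 255.1500 (V=86.3194), down 130.4100 (V=0.3551). Price 53.0794; hedge Δ=0.6891, bond B=-77.1695.
  t=0,j=0: stock 140.0000 → up 189.0000 (V=53.0794), down 96.6000 (V=0.2180). Price 32.6394; hedge Δ=0.5721, bond B=-47.4536.
Each (Δ,B) replicates both successor values, so the strategy is self-financing and V0 is arbitrage-free.

(0,0): Delta=0.5721 Bond=-47.4536
(1,0): Delta=0.0056 Bond=-0.3200
(1,1): Delta=0.6891 Bond=-77.1695
(2,0): Delta=0.0000 Bond=0.0000
(2,1): Delta=0.0067 Bond=-0.5213
(2,2): Delta=0.8302 Bond=-125.4935
(3,0): Delta=0.0000 Bond=0.0000
(3,1): Delta=0.0000 Bond=0.0000
(3,2): Delta=0.0081 Bond=-0.8492
(3,3): Delta=1.0000 Bond=-204.0776
V0=32.6394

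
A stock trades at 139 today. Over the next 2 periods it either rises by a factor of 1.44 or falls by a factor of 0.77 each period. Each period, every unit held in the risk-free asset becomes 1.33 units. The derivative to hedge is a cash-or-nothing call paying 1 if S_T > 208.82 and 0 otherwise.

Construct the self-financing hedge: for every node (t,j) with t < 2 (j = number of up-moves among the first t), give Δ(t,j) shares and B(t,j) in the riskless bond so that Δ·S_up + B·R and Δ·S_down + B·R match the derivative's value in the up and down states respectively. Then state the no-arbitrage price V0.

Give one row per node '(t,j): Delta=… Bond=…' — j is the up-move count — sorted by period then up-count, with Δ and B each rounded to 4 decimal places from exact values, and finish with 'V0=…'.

Since d<R<u, set p* = (R−d)/(u−d) = 0.8358; price each node as the discounted p*-expectation of its children.
Terminal values V(2,·): V(2,0)=0.0000, V(2,1)=0.0000, V(2,2)=1.0000
Node (1,0) S=107.0300: V=(p*·0.0000+(1−p*)·0.0000)/1.33=0.0000; Δ=(0.0000−0.0000)/(154.1232−82.4131)=0.0000; B=V−Δ·S=0.0000
Node (1,1) S=200.1600: V=(p*·1.0000+(1−p*)·0.0000)/1.33=0.6284; Δ=(1.0000−0.0000)/(288.2304−154.1232)=0.0075; B=V−Δ·S=-0.8641
Node (0,0) S=139.0000: V=(p*·0.6284+(1−p*)·0.0000)/1.33=0.3949; Δ=(0.6284−0.0000)/(200.1600−107.0300)=0.0067; B=V−Δ·S=-0.5430
Each (Δ,B) replicates both successor values, so the strategy is self-financing and V0 is arbitrage-free.

(0,0): Delta=0.0067 Bond=-0.5430
(1,0): Delta=0.0000 Bond=0.0000
(1,1): Delta=0.0075 Bond=-0.8641
V0=0.3949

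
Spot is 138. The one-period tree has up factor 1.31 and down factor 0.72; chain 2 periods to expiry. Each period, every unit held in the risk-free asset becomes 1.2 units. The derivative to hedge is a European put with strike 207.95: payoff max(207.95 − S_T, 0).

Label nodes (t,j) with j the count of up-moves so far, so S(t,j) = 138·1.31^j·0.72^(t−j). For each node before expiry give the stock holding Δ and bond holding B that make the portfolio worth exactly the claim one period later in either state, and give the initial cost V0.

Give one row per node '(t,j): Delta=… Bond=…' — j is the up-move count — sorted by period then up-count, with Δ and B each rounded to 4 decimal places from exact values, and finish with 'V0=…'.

Since d<R<u, set p* = (R−d)/(u−d) = 0.8136; price each node as the discounted p*-expectation of its children.
Terminal payoffs: V(2,0)=136.4108, V(2,1)=77.7884, V(2,2)=0.0000
(1,0): S=99.3600. Δ = (V_up−V_dn)/(S_up−S_dn) = (77.7884−136.4108)/(130.1616−71.5392) = -1.0000. V = [p*·77.7884 + (1−p*)·136.4108]/1.2 = 73.9317. B = V − Δ·S = 173.2917.
(1,1): S=180.7800. Δ = (V_up−V_dn)/(S_up−S_dn) = (0.0000−77.7884)/(236.8218−130.1616) = -0.7293. V = [p*·0.0000 + (1−p*)·77.7884]/1.2 = 12.0858. B = V − Δ·S = 143.9305.
(0,0): S=138.0000. Δ = (V_up−V_dn)/(S_up−S_dn) = (12.0858−73.9317)/(180.7800−99.3600) = -0.7596. V = [p*·12.0858 + (1−p*)·73.9317]/1.2 = 19.6803. B = V − Δ·S = 124.5039.
Self-financing check: at every node Δ·S+B equals the discounted successor values.

(0,0): Delta=-0.7596 Bond=124.5039
(1,0): Delta=-1.0000 Bond=173.2917
(1,1): Delta=-0.7293 Bond=143.9305
V0=19.6803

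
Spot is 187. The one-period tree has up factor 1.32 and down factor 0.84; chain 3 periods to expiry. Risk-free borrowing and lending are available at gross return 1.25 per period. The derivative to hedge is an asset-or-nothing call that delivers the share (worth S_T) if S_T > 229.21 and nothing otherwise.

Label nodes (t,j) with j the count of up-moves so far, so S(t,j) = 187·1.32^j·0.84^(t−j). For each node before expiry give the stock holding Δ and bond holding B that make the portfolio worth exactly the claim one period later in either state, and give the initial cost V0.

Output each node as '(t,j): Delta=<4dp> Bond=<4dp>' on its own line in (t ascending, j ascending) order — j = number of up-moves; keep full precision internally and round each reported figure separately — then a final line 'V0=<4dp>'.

(0,0): Delta=1.2998 Bond=-61.0951
(1,0): Delta=2.4805 Bond=-261.8360
(1,1): Delta=1.1715 Bond=-44.7037
(2,0): Delta=0.0000 Bond=0.0000
(2,1): Delta=2.7500 Bond=-383.1747
(2,2): Delta=1.0000 Bond=0.0000
V0=181.9642

The replicating-portfolio and risk-neutral prices coincide; use p* = (1.25−0.84)/(1.32−0.84) = 0.8542 for the latter.
Terminal payoffs: V(3,0)=0.0000, V(3,1)=0.0000, V(3,2)=273.6962, V(3,3)=430.0940
Node (2,0) S=131.9472: V=(p*·0.0000+(1−p*)·0.0000)/1.25=0.0000; Δ=(0.0000−0.0000)/(174.1703−110.8356)=0.0000; B=V−Δ·S=0.0000
Node (2,1) S=207.3456: V=(p*·273.6962+(1−p*)·0.0000)/1.25=187.0257; Δ=(273.6962−0.0000)/(273.6962−174.1703)=2.7500; B=V−Δ·S=-383.1747
Node (2,2) S=325.8288: V=(p*·430.0940+(1−p*)·273.6962)/1.25=325.8288; Δ=(430.0940−273.6962)/(430.0940−273.6962)=1.0000; B=V−Δ·S=0.0000
Node (1,0) S=157.0800: V=(p*·187.0257+(1−p*)·0.0000)/1.25=127.8009; Δ=(187.0257−0.0000)/(207.3456−131.9472)=2.4805; B=V−Δ·S=-261.8360
Node (1,1) S=246.8400: V=(p*·325.8288+(1−p*)·187.0257)/1.25=244.4693; Δ=(325.8288−187.0257)/(325.8288−207.3456)=1.1715; B=V−Δ·S=-44.7037
Node (0,0) S=187.0000: V=(p*·244.4693+(1−p*)·127.8009)/1.25=181.9642; Δ=(244.4693−127.8009)/(246.8400−157.0800)=1.2998; B=V−Δ·S=-61.0951
Each (Δ,B) replicates both successor values, so the strategy is self-financing and V0 is arbitrage-free.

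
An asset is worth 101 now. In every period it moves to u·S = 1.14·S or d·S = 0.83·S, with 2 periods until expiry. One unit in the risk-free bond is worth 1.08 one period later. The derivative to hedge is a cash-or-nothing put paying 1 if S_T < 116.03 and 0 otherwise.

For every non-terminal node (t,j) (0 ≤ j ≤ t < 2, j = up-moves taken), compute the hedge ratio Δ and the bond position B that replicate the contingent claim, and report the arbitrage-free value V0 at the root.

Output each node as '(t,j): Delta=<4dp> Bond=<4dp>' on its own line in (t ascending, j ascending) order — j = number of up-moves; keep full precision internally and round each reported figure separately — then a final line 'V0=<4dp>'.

(0,0): Delta=-0.0238 Bond=2.7085
(1,0): Delta=0.0000 Bond=0.9259
(1,1): Delta=-0.0280 Bond=3.4050
V0=0.2998

Risk-neutral probability p* = (R−d)/(u−d) = (1.08−0.83)/(1.14−0.83) = 0.8065.
Payoff layer (t=2): V(2,0)=1.0000, V(2,1)=1.0000, V(2,2)=0.0000
  t=1,j=0: stock 83.8300 → up 95.5662 (V=1.0000), down 69.5789 (V=1.0000). Price 0.9259; hedge Δ=0.0000, bond B=0.9259.
  t=1,j=1: stock 115.1400 → up 131.2596 (V=0.0000), down 95.5662 (V=1.0000). Price 0.1792; hedge Δ=-0.0280, bond B=3.4050.
  t=0,j=0: stock 101.0000 → up 115.1400 (V=0.1792), down 83.8300 (V=0.9259). Price 0.2998; hedge Δ=-0.0238, bond B=2.7085.
Self-financing check: at every node Δ·S+B equals the discounted successor values.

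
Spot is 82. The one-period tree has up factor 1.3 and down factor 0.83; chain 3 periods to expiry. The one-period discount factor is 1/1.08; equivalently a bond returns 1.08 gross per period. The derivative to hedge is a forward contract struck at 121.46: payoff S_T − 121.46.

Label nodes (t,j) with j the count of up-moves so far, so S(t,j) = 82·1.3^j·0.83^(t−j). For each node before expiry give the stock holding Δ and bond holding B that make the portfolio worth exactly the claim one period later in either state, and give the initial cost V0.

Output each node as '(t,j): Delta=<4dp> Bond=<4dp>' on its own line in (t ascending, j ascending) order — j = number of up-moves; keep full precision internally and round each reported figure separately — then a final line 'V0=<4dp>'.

(0,0): Delta=1.0000 Bond=-96.4189
(1,0): Delta=1.0000 Bond=-104.1324
(1,1): Delta=1.0000 Bond=-104.1324
(2,0): Delta=1.0000 Bond=-112.4630
(2,1): Delta=1.0000 Bond=-112.4630
(2,2): Delta=1.0000 Bond=-112.4630
V0=-14.4189

No-arbitrage ⇒ martingale measure with p* = (R−d)/(u−d) = 0.5319.
Payoff layer (t=3): V(3,0)=-74.5735, V(3,1)=-48.0233, V(3,2)=-6.4386, V(3,3)=58.6940
  t=2,j=0: stock 56.4898 → up 73.4367 (V=-48.0233), down 46.8865 (V=-74.5735). Price -55.9732; hedge Δ=1.0000, bond B=-112.4630.
  t=2,j=1: stock 88.4780 → up 115.0214 (V=-6.4386), down 73.4367 (V=-48.0233). Price -23.9850; hedge Δ=1.0000, bond B=-112.4630.
  t=2,j=2: stock 138.5800 → up 180.1540 (V=58.6940), down 115.0214 (V=-6.4386). Price 26.1170; hedge Δ=1.0000, bond B=-112.4630.
  t=1,j=0: stock 68.0600 → up 88.4780 (V=-23.9850), down 56.4898 (V=-55.9732). Price -36.0724; hedge Δ=1.0000, bond B=-104.1324.
  t=1,j=1: stock 106.6000 → up 138.5800 (V=26.1170), down 88.4780 (V=-23.9850). Price 2.4676; hedge Δ=1.0000, bond B=-104.1324.
  t=0,j=0: stock 82.0000 → up 106.6000 (V=2.4676), down 68.0600 (V=-36.0724). Price -14.4189; hedge Δ=1.0000, bond B=-96.4189.
The time-0 hedge costs -14.4189, which is the no-arbitrage price.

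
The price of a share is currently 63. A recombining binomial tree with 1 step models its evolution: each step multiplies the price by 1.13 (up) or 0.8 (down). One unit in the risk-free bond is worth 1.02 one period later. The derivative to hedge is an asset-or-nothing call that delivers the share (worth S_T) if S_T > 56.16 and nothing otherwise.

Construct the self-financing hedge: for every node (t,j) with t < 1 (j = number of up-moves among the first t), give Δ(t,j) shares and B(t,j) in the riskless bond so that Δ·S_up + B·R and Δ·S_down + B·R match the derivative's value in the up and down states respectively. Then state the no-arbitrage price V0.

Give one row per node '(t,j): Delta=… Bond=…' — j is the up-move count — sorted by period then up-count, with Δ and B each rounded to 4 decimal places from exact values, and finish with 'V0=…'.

(0,0): Delta=3.4242 Bond=-169.1979
V0=46.5294

Under the risk-neutral measure, an up-move has probability p* = (R−d)/(u−d) = 0.6667 and values discount at R = 1.02.
Terminal values V(1,·): V(1,0)=0.0000, V(1,1)=71.1900
Node (0,0) S=63.0000: V=(p*·71.1900+(1−p*)·0.0000)/1.02=46.5294; Δ=(71.1900−0.0000)/(71.1900−50.4000)=3.4242; B=V−Δ·S=-169.1979
Root portfolio cost Δ·63+B reproduces V0=46.5294.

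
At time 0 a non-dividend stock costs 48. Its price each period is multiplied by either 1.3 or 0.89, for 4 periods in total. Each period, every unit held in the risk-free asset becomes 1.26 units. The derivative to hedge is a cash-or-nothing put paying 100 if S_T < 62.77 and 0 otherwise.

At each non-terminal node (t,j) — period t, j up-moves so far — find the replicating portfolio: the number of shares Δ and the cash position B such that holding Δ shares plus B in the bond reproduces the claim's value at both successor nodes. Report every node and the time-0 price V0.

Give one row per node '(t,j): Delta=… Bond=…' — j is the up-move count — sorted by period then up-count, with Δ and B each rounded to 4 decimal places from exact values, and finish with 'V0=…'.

Since d<R<u, set p* = (R−d)/(u−d) = 0.9024; price each node as the discounted p*-expectation of its children.
Terminal payoffs: V(4,0)=100.0000, V(4,1)=100.0000, V(4,2)=0.0000, V(4,3)=0.0000, V(4,4)=0.0000
(3,0): S=33.8385. Δ = (V_up−V_dn)/(S_up−S_dn) = (100.0000−100.0000)/(43.9901−30.1163) = 0.0000. V = [p*·100.0000 + (1−p*)·100.0000]/1.26 = 79.3651. B = V − Δ·S = 79.3651.
(3,1): S=49.4270. Δ = (V_up−V_dn)/(S_up−S_dn) = (0.0000−100.0000)/(64.2552−43.9901) = -4.9346. V = [p*·0.0000 + (1−p*)·100.0000]/1.26 = 7.7429. B = V − Δ·S = 251.6454.
(3,2): S=72.1968. Δ = (V_up−V_dn)/(S_up−S_dn) = (0.0000−0.0000)/(93.8558−64.2552) = 0.0000. V = [p*·0.0000 + (1−p*)·0.0000]/1.26 = 0.0000. B = V − Δ·S = 0.0000.
(3,3): S=105.4560. Δ = (V_up−V_dn)/(S_up−S_dn) = (0.0000−0.0000)/(137.0928−93.8558) = 0.0000. V = [p*·0.0000 + (1−p*)·0.0000]/1.26 = 0.0000. B = V − Δ·S = 0.0000.
(2,0): S=38.0208. Δ = (V_up−V_dn)/(S_up−S_dn) = (7.7429−79.3651)/(49.4270−33.8385) = -4.5945. V = [p*·7.7429 + (1−p*)·79.3651]/1.26 = 11.6908. B = V − Δ·S = 186.3790.
(2,1): S=55.5360. Δ = (V_up−V_dn)/(S_up−S_dn) = (0.0000−7.7429)/(72.1968−49.4270) = -0.3401. V = [p*·0.0000 + (1−p*)·7.7429]/1.26 = 0.5995. B = V − Δ·S = 19.4847.
(2,2): S=81.1200. Δ = (V_up−V_dn)/(S_up−S_dn) = (0.0000−0.0000)/(105.4560−72.1968) = 0.0000. V = [p*·0.0000 + (1−p*)·0.0000]/1.26 = 0.0000. B = V − Δ·S = 0.0000.
(1,0): S=42.7200. Δ = (V_up−V_dn)/(S_up−S_dn) = (0.5995−11.6908)/(55.5360−38.0208) = -0.6332. V = [p*·0.5995 + (1−p*)·11.6908]/1.26 = 1.3346. B = V − Δ·S = 28.3866.
(1,1): S=62.4000. Δ = (V_up−V_dn)/(S_up−S_dn) = (0.0000−0.5995)/(81.1200−55.5360) = -0.0234. V = [p*·0.0000 + (1−p*)·0.5995]/1.26 = 0.0464. B = V − Δ·S = 1.5087.
(0,0): S=48.0000. Δ = (V_up−V_dn)/(S_up−S_dn) = (0.0464−1.3346)/(62.4000−42.7200) = -0.0655. V = [p*·0.0464 + (1−p*)·1.3346]/1.26 = 0.1366. B = V − Δ·S = 3.2785.
Root portfolio cost Δ·48+B reproduces V0=0.1366.

(0,0): Delta=-0.0655 Bond=3.2785
(1,0): Delta=-0.6332 Bond=28.3866
(1,1): Delta=-0.0234 Bond=1.5087
(2,0): Delta=-4.5945 Bond=186.3790
(2,1): Delta=-0.3401 Bond=19.4847
(2,2): Delta=0.0000 Bond=0.0000
(3,0): Delta=0.0000 Bond=79.3651
(3,1): Delta=-4.9346 Bond=251.6454
(3,2): Delta=0.0000 Bond=0.0000
(3,3): Delta=0.0000 Bond=0.0000
V0=0.1366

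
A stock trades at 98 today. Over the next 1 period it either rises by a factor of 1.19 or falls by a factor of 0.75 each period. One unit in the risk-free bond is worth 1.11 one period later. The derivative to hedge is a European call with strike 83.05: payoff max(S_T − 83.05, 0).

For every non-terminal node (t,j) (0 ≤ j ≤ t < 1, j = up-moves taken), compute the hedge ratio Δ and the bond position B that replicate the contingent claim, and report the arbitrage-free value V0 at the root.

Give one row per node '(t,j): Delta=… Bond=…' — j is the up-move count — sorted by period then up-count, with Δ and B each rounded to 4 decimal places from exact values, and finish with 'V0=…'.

(0,0): Delta=0.7785 Bond=-51.5510
V0=24.7445

Under the risk-neutral measure, an up-move has probability p* = (R−d)/(u−d) = 0.8182 and values discount at R = 1.11.
Terminal payoffs: V(1,0)=0.0000, V(1,1)=33.5700
(0,0): S=98.0000. Δ = (V_up−V_dn)/(S_up−S_dn) = (33.5700−0.0000)/(116.6200−73.5000) = 0.7785. V = [p*·33.5700 + (1−p*)·0.0000]/1.11 = 24.7445. B = V − Δ·S = -51.5510.
Each (Δ,B) replicates both successor values, so the strategy is self-financing and V0 is arbitrage-free.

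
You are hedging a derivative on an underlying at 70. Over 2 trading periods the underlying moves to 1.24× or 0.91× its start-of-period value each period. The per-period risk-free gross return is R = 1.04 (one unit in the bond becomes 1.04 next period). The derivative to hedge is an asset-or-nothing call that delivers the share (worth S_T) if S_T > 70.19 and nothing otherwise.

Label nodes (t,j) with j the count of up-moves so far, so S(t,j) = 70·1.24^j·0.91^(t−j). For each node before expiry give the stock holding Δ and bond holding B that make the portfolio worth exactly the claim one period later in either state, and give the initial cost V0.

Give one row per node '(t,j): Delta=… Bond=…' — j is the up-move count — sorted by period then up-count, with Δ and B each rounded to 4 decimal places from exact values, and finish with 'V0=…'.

Under the risk-neutral measure, an up-move has probability p* = (R−d)/(u−d) = 0.3939 and values discount at R = 1.04.
Terminal values V(2,·): V(2,0)=0.0000, V(2,1)=78.9880, V(2,2)=107.6320
Node (1,0) S=63.7000: V=(p*·78.9880+(1−p*)·0.0000)/1.04=29.9197; Δ=(78.9880−0.0000)/(78.9880−57.9670)=3.7576; B=V−Δ·S=-209.4379
Node (1,1) S=86.8000: V=(p*·107.6320+(1−p*)·78.9880)/1.04=86.8000; Δ=(107.6320−78.9880)/(107.6320−78.9880)=1.0000; B=V−Δ·S=0.0000
Node (0,0) S=70.0000: V=(p*·86.8000+(1−p*)·29.9197)/1.04=50.3145; Δ=(86.8000−29.9197)/(86.8000−63.7000)=2.4624; B=V−Δ·S=-122.0500
Root portfolio cost Δ·70+B reproduces V0=50.3145.

(0,0): Delta=2.4624 Bond=-122.0500
(1,0): Delta=3.7576 Bond=-209.4379
(1,1): Delta=1.0000 Bond=0.0000
V0=50.3145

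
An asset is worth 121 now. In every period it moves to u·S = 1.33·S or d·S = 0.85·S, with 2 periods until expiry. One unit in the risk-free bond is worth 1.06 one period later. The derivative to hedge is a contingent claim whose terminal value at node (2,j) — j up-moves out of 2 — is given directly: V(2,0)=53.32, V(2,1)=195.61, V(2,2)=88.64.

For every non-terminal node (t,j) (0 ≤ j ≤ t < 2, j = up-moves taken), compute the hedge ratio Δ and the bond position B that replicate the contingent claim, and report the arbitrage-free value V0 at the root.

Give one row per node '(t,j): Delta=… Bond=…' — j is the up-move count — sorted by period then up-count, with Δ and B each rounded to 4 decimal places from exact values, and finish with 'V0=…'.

Under the risk-neutral measure, an up-move has probability p* = (R−d)/(u−d) = 0.4375 and values discount at R = 1.06.
Terminal values V(2,·): V(2,0)=53.3200, V(2,1)=195.6100, V(2,2)=88.6400
(1,0): S=102.8500. Δ = (V_up−V_dn)/(S_up−S_dn) = (195.6100−53.3200)/(136.7905−87.4225) = 2.8822. V = [p*·195.6100 + (1−p*)·53.3200]/1.06 = 109.0301. B = V − Δ·S = -187.4074.
(1,1): S=160.9300. Δ = (V_up−V_dn)/(S_up−S_dn) = (88.6400−195.6100)/(214.0369−136.7905) = -1.3848. V = [p*·88.6400 + (1−p*)·195.6100]/1.06 = 140.3874. B = V − Δ·S = 363.2415.
(0,0): S=121.0000. Δ = (V_up−V_dn)/(S_up−S_dn) = (140.3874−109.0301)/(160.9300−102.8500) = 0.5399. V = [p*·140.3874 + (1−p*)·109.0301]/1.06 = 115.8008. B = V − Δ·S = 50.4731.
Root portfolio cost Δ·121+B reproduces V0=115.8008.

(0,0): Delta=0.5399 Bond=50.4731
(1,0): Delta=2.8822 Bond=-187.4074
(1,1): Delta=-1.3848 Bond=363.2415
V0=115.8008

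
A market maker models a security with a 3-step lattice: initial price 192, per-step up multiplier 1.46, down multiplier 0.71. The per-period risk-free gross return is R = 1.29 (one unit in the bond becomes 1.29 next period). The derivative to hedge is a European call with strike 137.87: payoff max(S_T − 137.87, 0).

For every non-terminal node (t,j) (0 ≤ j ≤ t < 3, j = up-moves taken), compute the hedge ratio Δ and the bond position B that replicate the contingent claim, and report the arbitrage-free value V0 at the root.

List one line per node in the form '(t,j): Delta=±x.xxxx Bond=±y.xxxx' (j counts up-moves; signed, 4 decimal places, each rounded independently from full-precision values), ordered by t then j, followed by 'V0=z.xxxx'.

(0,0): Delta=0.9852 Bond=-61.0027
(1,0): Delta=0.8812 Bond=-64.5138
(1,1): Delta=1.0000 Bond=-82.8496
(2,0): Delta=0.0474 Bond=-2.5239
(2,1): Delta=1.0000 Bond=-106.8760
(2,2): Delta=1.0000 Bond=-106.8760
V0=128.1507

Risk-neutral probability p* = (R−d)/(u−d) = (1.29−0.71)/(1.46−0.71) = 0.7733.
Terminal payoffs: V(3,0)=0.0000, V(3,1)=3.4393, V(3,2)=152.7097, V(3,3)=459.6601
(2,0): S=96.7872. Δ = (V_up−V_dn)/(S_up−S_dn) = (3.4393−0.0000)/(141.3093−68.7189) = 0.0474. V = [p*·3.4393 + (1−p*)·0.0000]/1.29 = 2.0618. B = V − Δ·S = -2.5239.
(2,1): S=199.0272. Δ = (V_up−V_dn)/(S_up−S_dn) = (152.7097−3.4393)/(290.5797−141.3093) = 1.0000. V = [p*·152.7097 + (1−p*)·3.4393]/1.29 = 92.1512. B = V − Δ·S = -106.8760.
(2,2): S=409.2672. Δ = (V_up−V_dn)/(S_up−S_dn) = (459.6601−152.7097)/(597.5301−290.5797) = 1.0000. V = [p*·459.6601 + (1−p*)·152.7097]/1.29 = 302.3912. B = V − Δ·S = -106.8760.
(1,0): S=136.3200. Δ = (V_up−V_dn)/(S_up−S_dn) = (92.1512−2.0618)/(199.0272−96.7872) = 0.8812. V = [p*·92.1512 + (1−p*)·2.0618]/1.29 = 55.6054. B = V − Δ·S = -64.5138.
(1,1): S=280.3200. Δ = (V_up−V_dn)/(S_up−S_dn) = (302.3912−92.1512)/(409.2672−199.0272) = 1.0000. V = [p*·302.3912 + (1−p*)·92.1512]/1.29 = 197.4704. B = V − Δ·S = -82.8496.
(0,0): S=192.0000. Δ = (V_up−V_dn)/(S_up−S_dn) = (197.4704−55.6054)/(280.3200−136.3200) = 0.9852. V = [p*·197.4704 + (1−p*)·55.6054]/1.29 = 128.1507. B = V − Δ·S = -61.0027.
Check: Δ(0,0)·S0 + B(0,0) = 128.1507 = V0.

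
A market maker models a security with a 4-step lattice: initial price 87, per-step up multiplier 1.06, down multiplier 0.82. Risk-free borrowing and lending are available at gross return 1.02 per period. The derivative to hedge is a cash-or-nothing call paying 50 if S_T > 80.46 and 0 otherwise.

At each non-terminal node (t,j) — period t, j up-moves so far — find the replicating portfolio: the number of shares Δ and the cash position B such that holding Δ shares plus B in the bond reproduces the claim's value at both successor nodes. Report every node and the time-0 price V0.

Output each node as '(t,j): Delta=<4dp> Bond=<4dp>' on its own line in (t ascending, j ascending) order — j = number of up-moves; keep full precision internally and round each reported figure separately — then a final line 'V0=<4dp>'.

(0,0): Delta=0.7835 Bond=-28.0682
(1,0): Delta=1.9492 Bond=-111.7917
(1,1): Delta=0.6032 Bond=-11.9972
(2,0): Delta=0.0000 Bond=0.0000
(2,1): Delta=2.2508 Bond=-136.8331
(2,2): Delta=0.3482 Bond=12.6821
(3,0): Delta=0.0000 Bond=0.0000
(3,1): Delta=0.0000 Bond=0.0000
(3,2): Delta=2.5990 Bond=-167.4837
(3,3): Delta=0.0000 Bond=49.0196
V0=40.0975

Risk-neutral probability p* = (R−d)/(u−d) = (1.02−0.82)/(1.06−0.82) = 0.8333.
Payoff layer (t=4): V(4,0)=0.0000, V(4,1)=0.0000, V(4,2)=0.0000, V(4,3)=50.0000, V(4,4)=50.0000
  t=3,j=0: stock 47.9690 → up 50.8472 (V=0.0000), down 39.3346 (V=0.0000). Price 0.0000; hedge Δ=0.0000, bond B=0.0000.
  t=3,j=1: stock 62.0087 → up 65.7293 (V=0.0000), down 50.8472 (V=0.0000). Price 0.0000; hedge Δ=0.0000, bond B=0.0000.
  t=3,j=2: stock 80.1576 → up 84.9671 (V=50.0000), down 65.7293 (V=0.0000). Price 40.8497; hedge Δ=2.5990, bond B=-167.4837.
  t=3,j=3: stock 103.6184 → up 109.8355 (V=50.0000), down 84.9671 (V=50.0000). Price 49.0196; hedge Δ=0.0000, bond B=49.0196.
  t=2,j=0: stock 58.4988 → up 62.0087 (V=0.0000), down 47.9690 (V=0.0000). Price 0.0000; hedge Δ=0.0000, bond B=0.0000.
  t=2,j=1: stock 75.6204 → up 80.1576 (V=40.8497), down 62.0087 (V=0.0000). Price 33.3739; hedge Δ=2.2508, bond B=-136.8331.
  t=2,j=2: stock 97.7532 → up 103.6184 (V=49.0196), down 80.1576 (V=40.8497). Price 46.7235; hedge Δ=0.3482, bond B=12.6821.
  t=1,j=0: stock 71.3400 → up 75.6204 (V=33.3739), down 58.4988 (V=0.0000). Price 27.2663; hedge Δ=1.9492, bond B=-111.7917.
  t=1,j=1: stock 92.2200 → up 97.7532 (V=46.7235), down 75.6204 (V=33.3739). Price 43.6260; hedge Δ=0.6032, bond B=-11.9972.
  t=0,j=0: stock 87.0000 → up 92.2200 (V=43.6260), down 71.3400 (V=27.2663). Price 40.0975; hedge Δ=0.7835, bond B=-28.0682.
The time-0 hedge costs 40.0975, which is the no-arbitrage price.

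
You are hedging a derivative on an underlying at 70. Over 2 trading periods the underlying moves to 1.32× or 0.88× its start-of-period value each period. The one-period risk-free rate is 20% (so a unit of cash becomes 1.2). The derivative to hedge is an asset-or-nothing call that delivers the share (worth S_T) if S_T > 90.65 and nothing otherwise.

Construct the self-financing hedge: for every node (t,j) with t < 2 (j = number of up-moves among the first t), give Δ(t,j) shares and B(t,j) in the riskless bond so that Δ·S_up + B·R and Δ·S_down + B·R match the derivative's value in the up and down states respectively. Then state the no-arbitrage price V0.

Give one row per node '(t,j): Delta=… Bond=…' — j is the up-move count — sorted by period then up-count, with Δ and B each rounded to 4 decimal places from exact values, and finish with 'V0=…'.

Under the risk-neutral measure, an up-move has probability p* = (R−d)/(u−d) = 0.7273 and values discount at R = 1.2.
At expiry t=2: V(2,0)=0.0000, V(2,1)=0.0000, V(2,2)=121.9680
Node (1,0) S=61.6000: V=(p*·0.0000+(1−p*)·0.0000)/1.2=0.0000; Δ=(0.0000−0.0000)/(81.3120−54.2080)=0.0000; B=V−Δ·S=0.0000
Node (1,1) S=92.4000: V=(p*·121.9680+(1−p*)·0.0000)/1.2=73.9200; Δ=(121.9680−0.0000)/(121.9680−81.3120)=3.0000; B=V−Δ·S=-203.2800
Node (0,0) S=70.0000: V=(p*·73.9200+(1−p*)·0.0000)/1.2=44.8000; Δ=(73.9200−0.0000)/(92.4000−61.6000)=2.4000; B=V−Δ·S=-123.2000
Root portfolio cost Δ·70+B reproduces V0=44.8000.

(0,0): Delta=2.4000 Bond=-123.2000
(1,0): Delta=0.0000 Bond=0.0000
(1,1): Delta=3.0000 Bond=-203.2800
V0=44.8000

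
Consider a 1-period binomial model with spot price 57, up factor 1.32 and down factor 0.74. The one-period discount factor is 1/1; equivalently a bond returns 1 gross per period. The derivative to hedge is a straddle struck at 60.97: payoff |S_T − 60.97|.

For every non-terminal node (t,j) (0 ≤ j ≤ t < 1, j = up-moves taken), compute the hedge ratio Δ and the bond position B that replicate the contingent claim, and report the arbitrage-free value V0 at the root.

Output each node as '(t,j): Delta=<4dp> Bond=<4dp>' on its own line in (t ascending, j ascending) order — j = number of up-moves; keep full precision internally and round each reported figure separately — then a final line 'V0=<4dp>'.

(0,0): Delta=-0.1367 Bond=24.5569
V0=16.7638

Since d<R<u, set p* = (R−d)/(u−d) = 0.4483; price each node as the discounted p*-expectation of its children.
Terminal values V(1,·): V(1,0)=18.7900, V(1,1)=14.2700
(0,0): S=57.0000. Δ = (V_up−V_dn)/(S_up−S_dn) = (14.2700−18.7900)/(75.2400−42.1800) = -0.1367. V = [p*·14.2700 + (1−p*)·18.7900]/1 = 16.7638. B = V − Δ·S = 24.5569.
The time-0 hedge costs 16.7638, which is the no-arbitrage price.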